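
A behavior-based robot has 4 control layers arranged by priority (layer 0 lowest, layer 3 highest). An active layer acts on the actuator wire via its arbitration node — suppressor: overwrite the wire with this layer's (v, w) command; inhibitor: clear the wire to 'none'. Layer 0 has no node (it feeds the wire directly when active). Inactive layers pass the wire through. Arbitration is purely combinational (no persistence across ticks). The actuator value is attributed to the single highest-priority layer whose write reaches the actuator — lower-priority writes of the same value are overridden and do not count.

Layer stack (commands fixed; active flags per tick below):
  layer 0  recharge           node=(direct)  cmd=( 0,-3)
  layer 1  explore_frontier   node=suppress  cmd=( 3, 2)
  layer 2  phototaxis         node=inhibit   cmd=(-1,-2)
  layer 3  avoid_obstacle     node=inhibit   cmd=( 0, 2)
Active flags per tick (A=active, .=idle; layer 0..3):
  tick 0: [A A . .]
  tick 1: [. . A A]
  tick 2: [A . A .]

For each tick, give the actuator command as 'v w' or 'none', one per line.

tick 0:
  L0 recharge: active, feeds wire = (0, -3)
  L1 explore_frontier: active, suppressor → wire = (3, 2)
  L2 phototaxis: idle → wire stays (3, 2)
  L3 avoid_obstacle: idle → wire stays (3, 2)
  actuator = (3, 2)
tick 1:
  L0 recharge: idle → wire = none
  L1 explore_frontier: idle → wire stays none
  L2 phototaxis: active, inhibitor → wire = none
  L3 avoid_obstacle: active, inhibitor → wire = none
  actuator = none
tick 2:
  L0 recharge: active, feeds wire = (0, -3)
  L1 explore_frontier: idle → wire stays (0, -3)
  L2 phototaxis: active, inhibitor → wire = none
  L3 avoid_obstacle: idle → wire stays none
  actuator = none

3 2
none
none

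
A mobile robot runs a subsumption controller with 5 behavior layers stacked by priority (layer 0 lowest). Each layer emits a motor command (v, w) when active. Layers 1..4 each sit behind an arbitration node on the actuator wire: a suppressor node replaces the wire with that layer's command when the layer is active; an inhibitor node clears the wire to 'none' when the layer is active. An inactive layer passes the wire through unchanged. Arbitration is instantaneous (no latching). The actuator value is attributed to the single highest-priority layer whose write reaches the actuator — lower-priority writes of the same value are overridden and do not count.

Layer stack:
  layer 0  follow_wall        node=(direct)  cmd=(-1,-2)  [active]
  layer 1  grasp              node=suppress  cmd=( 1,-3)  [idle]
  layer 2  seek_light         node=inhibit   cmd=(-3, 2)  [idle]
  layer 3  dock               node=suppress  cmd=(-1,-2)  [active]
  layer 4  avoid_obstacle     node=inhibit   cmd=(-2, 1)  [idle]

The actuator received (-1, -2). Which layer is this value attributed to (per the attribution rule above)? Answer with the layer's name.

dock

layer 0 (follow_wall) active — direct: (-1, -2)
layer 1 (grasp) idle — unchanged: (-1, -2)
layer 2 (seek_light) idle — unchanged: (-1, -2)
layer 3 (dock) active — suppresses: (-1, -2)
layer 4 (avoid_obstacle) idle — unchanged: (-1, -2)
→ actuator (-1, -2)
last writer: layer 3 = dock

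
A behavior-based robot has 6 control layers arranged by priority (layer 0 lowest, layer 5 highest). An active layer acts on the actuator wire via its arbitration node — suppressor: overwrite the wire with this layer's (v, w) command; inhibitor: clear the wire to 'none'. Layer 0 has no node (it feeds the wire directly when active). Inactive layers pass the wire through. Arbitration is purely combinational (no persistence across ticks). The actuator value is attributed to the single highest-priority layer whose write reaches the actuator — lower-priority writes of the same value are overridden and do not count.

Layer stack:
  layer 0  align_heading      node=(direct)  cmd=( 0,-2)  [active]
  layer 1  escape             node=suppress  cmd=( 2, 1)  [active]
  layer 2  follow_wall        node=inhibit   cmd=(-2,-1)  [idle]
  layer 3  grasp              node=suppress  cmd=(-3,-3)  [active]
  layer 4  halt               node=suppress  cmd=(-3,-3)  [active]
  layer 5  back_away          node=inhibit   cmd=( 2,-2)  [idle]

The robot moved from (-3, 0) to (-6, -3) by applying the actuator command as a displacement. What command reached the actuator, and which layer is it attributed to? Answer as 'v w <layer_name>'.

displacement = (-6, -3) − (-3, 0) = (-3, -3)
layer 0 (align_heading) active — direct: (0, -2)
layer 1 (escape) active — suppresses: (2, 1)
layer 2 (follow_wall) idle — unchanged: (2, 1)
layer 3 (grasp) active — suppresses: (-3, -3)
layer 4 (halt) active — suppresses: (-3, -3)
layer 5 (back_away) idle — unchanged: (-3, -3)
→ actuator (-3, -3) — from layer 4 (halt)

-3 -3 halt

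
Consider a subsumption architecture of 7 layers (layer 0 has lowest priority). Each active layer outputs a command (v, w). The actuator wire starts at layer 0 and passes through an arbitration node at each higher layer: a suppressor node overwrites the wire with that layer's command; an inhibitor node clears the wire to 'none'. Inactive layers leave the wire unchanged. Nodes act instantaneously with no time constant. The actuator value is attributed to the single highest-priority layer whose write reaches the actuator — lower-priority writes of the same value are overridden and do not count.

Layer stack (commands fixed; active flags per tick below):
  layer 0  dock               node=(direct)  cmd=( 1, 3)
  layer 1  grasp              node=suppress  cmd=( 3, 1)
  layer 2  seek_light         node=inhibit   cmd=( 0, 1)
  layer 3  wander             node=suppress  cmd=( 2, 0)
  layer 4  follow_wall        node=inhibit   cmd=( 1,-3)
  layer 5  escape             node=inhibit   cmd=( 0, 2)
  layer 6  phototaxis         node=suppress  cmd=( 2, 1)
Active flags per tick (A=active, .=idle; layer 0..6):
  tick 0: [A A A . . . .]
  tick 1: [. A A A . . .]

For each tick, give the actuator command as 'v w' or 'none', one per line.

tick 0:
  layer 0 (dock) active — direct: (1, 3)
  layer 1 (grasp) active — suppresses: (3, 1)
  layer 2 (seek_light) active — inhibits: none
  layer 3 (wander) idle — unchanged: none
  layer 4 (follow_wall) idle — unchanged: none
  layer 5 (escape) idle — unchanged: none
  layer 6 (phototaxis) idle — unchanged: none
  → actuator none
tick 1:
  layer 0 (dock) idle — none
  layer 1 (grasp) active — suppresses: (3, 1)
  layer 2 (seek_light) active — inhibits: none
  layer 3 (wander) active — suppresses: (2, 0)
  layer 4 (follow_wall) idle — unchanged: (2, 0)
  layer 5 (escape) idle — unchanged: (2, 0)
  layer 6 (phototaxis) idle — unchanged: (2, 0)
  → actuator (2, 0)

none
2 0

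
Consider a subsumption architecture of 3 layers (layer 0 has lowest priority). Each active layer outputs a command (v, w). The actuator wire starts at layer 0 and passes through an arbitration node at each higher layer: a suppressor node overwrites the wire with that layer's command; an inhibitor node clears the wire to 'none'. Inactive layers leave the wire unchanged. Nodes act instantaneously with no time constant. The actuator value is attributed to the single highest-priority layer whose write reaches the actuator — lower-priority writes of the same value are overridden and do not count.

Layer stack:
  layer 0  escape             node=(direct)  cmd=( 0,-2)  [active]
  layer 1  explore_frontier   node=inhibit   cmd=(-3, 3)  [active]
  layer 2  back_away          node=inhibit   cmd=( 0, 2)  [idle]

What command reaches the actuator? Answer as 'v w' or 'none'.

layer 0 (escape) active — direct: (0, -2)
layer 1 (explore_frontier) active — inhibits: none
layer 2 (back_away) idle — unchanged: none
→ actuator none

none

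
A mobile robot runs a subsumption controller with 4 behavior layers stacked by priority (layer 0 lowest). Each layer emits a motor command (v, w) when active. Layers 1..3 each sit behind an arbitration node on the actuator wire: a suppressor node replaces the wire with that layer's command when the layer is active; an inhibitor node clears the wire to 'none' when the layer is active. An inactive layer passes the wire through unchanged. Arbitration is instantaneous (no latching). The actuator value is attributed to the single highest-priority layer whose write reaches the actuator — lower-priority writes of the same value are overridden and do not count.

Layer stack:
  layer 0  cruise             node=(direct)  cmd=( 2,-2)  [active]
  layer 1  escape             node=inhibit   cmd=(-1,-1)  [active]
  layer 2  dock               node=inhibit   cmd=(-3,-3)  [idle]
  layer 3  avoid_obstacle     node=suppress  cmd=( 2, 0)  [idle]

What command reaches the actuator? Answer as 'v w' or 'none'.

none

[0] cruise on; wire := (2, -2)
[1] escape on (inhibit); wire := none
[2] dock off; pass none
[3] avoid_obstacle off; pass none
output none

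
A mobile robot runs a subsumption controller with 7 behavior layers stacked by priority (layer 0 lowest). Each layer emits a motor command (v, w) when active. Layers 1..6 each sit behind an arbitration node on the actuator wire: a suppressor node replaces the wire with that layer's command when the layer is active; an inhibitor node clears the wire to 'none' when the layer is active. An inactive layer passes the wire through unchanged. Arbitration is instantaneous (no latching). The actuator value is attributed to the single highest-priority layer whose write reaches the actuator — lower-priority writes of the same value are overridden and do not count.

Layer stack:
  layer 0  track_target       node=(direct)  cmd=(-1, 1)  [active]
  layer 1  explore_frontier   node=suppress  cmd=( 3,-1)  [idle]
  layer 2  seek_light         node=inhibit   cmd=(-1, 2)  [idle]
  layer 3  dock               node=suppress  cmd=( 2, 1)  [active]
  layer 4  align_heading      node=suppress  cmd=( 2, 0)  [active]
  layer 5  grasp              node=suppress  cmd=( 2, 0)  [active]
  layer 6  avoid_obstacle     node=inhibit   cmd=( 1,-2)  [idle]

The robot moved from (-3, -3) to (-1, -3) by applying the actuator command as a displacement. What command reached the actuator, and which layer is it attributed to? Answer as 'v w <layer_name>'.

2 0 grasp

displacement = (-1, -3) − (-3, -3) = (2, 0)
L0 track_target: active, feeds wire = (-1, 1)
L1 explore_frontier: idle → wire stays (-1, 1)
L2 seek_light: idle → wire stays (-1, 1)
L3 dock: active, suppressor → wire = (2, 1)
L4 align_heading: active, suppressor → wire = (2, 0)
L5 grasp: active, suppressor → wire = (2, 0)
L6 avoid_obstacle: idle → wire stays (2, 0)
actuator = (2, 0) — from layer 5 (grasp)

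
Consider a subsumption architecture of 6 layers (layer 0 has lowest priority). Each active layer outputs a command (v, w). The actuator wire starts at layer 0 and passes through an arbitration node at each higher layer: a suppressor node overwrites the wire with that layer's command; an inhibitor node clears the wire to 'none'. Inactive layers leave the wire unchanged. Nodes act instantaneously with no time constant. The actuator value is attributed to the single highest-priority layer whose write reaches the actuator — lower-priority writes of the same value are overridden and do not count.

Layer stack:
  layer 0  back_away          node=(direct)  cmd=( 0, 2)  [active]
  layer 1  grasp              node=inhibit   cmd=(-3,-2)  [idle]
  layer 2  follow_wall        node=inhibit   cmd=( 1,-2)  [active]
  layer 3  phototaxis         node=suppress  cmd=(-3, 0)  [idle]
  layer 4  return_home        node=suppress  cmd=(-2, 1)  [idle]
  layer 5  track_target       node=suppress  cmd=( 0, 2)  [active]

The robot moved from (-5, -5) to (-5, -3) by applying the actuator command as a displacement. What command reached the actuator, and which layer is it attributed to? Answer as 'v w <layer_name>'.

0 2 track_target

displacement = (-5, -3) − (-5, -5) = (0, 2)
[0] back_away on; wire := (0, 2)
[1] grasp off; pass (0, 2)
[2] follow_wall on (inhibit); wire := none
[3] phototaxis off; pass none
[4] return_home off; pass none
[5] track_target on (suppress); wire := (0, 2)
output (0, 2) — from layer 5 (track_target)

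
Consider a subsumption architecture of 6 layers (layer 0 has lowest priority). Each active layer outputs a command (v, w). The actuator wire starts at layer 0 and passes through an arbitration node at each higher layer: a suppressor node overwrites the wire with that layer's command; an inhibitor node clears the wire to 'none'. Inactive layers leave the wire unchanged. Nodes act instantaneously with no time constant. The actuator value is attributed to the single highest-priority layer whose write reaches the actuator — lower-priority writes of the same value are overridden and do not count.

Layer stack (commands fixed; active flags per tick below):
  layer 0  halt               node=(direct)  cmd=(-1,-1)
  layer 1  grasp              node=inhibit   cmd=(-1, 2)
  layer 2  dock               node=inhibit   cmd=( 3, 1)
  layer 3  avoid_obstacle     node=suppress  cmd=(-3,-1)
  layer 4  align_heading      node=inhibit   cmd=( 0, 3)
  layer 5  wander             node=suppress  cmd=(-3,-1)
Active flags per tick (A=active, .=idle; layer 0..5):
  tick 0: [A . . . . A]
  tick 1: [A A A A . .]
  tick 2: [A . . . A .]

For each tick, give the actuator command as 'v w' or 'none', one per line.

tick 0:
  L0 halt: active, feeds wire = (-1, -1)
  L1 grasp: idle → wire stays (-1, -1)
  L2 dock: idle → wire stays (-1, -1)
  L3 avoid_obstacle: idle → wire stays (-1, -1)
  L4 align_heading: idle → wire stays (-1, -1)
  L5 wander: active, suppressor → wire = (-3, -1)
  actuator = (-3, -1)
tick 1:
  L0 halt: active, feeds wire = (-1, -1)
  L1 grasp: active, inhibitor → wire = none
  L2 dock: active, inhibitor → wire = none
  L3 avoid_obstacle: active, suppressor → wire = (-3, -1)
  L4 align_heading: idle → wire stays (-3, -1)
  L5 wander: idle → wire stays (-3, -1)
  actuator = (-3, -1)
tick 2:
  L0 halt: active, feeds wire = (-1, -1)
  L1 grasp: idle → wire stays (-1, -1)
  L2 dock: idle → wire stays (-1, -1)
  L3 avoid_obstacle: idle → wire stays (-1, -1)
  L4 align_heading: active, inhibitor → wire = none
  L5 wander: idle → wire stays none
  actuator = none

-3 -1
-3 -1
none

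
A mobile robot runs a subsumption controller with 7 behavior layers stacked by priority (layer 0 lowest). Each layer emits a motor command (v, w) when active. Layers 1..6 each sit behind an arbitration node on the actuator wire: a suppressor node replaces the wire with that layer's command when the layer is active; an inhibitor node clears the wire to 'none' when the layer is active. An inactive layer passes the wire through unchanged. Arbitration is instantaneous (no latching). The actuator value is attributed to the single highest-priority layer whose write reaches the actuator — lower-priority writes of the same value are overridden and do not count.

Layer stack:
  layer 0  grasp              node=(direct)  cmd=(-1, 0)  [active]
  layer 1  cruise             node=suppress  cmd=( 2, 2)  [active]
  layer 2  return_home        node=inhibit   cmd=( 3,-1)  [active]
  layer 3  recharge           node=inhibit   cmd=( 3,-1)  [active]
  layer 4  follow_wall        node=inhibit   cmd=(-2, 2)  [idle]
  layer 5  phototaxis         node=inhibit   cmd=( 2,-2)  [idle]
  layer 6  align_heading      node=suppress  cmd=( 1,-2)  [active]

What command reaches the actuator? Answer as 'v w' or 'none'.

1 -2

L0 grasp: active, feeds wire = (-1, 0)
L1 cruise: active, suppressor → wire = (2, 2)
L2 return_home: active, inhibitor → wire = none
L3 recharge: active, inhibitor → wire = none
L4 follow_wall: idle → wire stays none
L5 phototaxis: idle → wire stays none
L6 align_heading: active, suppressor → wire = (1, -2)
actuator = (1, -2)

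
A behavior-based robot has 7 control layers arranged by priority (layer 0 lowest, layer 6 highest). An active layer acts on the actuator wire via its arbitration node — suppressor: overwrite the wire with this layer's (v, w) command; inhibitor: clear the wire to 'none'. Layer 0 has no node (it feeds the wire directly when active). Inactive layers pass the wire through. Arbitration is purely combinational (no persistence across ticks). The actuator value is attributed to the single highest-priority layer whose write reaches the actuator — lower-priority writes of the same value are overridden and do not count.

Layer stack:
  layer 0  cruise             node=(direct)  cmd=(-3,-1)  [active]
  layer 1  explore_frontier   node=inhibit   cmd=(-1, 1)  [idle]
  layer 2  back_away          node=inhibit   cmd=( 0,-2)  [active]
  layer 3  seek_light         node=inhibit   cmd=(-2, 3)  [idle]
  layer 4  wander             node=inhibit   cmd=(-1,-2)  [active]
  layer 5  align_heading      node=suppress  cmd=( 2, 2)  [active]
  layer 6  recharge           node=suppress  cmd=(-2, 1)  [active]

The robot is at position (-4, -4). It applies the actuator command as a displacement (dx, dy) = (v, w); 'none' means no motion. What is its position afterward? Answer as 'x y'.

[0] cruise on; wire := (-3, -1)
[1] explore_frontier off; pass (-3, -1)
[2] back_away on (inhibit); wire := none
[3] seek_light off; pass none
[4] wander on (inhibit); wire := none
[5] align_heading on (suppress); wire := (2, 2)
[6] recharge on (suppress); wire := (-2, 1)
output (-2, 1)
position: (-4, -4) + (-2, 1) = (-6, -3)

-6 -3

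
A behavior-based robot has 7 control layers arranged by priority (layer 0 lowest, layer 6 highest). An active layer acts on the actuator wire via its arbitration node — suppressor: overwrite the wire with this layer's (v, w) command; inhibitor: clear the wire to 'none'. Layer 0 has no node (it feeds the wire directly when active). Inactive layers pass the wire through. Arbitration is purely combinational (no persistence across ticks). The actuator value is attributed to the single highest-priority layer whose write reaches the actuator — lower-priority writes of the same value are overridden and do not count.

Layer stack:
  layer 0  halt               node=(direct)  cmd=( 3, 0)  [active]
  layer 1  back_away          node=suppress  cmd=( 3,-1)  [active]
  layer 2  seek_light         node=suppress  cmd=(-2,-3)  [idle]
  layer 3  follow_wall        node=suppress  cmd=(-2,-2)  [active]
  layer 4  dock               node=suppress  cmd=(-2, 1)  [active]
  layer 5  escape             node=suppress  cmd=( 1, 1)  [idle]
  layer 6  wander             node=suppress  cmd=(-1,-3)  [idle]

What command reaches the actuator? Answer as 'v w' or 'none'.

-2 1

L0 halt: active, feeds wire = (3, 0)
L1 back_away: active, suppressor → wire = (3, -1)
L2 seek_light: idle → wire stays (3, -1)
L3 follow_wall: active, suppressor → wire = (-2, -2)
L4 dock: active, suppressor → wire = (-2, 1)
L5 escape: idle → wire stays (-2, 1)
L6 wander: idle → wire stays (-2, 1)
actuator = (-2, 1)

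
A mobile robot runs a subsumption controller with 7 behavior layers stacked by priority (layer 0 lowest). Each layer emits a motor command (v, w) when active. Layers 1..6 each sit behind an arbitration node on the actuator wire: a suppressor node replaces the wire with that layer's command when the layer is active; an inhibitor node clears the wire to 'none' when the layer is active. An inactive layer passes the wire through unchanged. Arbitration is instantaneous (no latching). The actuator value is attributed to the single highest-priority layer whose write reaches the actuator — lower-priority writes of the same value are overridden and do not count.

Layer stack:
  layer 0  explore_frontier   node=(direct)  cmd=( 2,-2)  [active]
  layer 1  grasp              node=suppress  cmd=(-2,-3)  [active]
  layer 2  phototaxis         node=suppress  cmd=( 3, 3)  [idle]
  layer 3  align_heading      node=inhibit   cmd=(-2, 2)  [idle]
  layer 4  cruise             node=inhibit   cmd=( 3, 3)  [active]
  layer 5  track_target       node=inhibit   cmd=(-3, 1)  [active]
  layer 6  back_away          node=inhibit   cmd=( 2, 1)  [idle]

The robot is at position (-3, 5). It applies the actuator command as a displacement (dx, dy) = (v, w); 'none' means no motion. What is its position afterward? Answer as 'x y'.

[0] explore_frontier on; wire := (2, -2)
[1] grasp on (suppress); wire := (-2, -3)
[2] phototaxis off; pass (-2, -3)
[3] align_heading off; pass (-2, -3)
[4] cruise on (inhibit); wire := none
[5] track_target on (inhibit); wire := none
[6] back_away off; pass none
output none
position: (-3, 5) + none = (-3, 5)

-3 5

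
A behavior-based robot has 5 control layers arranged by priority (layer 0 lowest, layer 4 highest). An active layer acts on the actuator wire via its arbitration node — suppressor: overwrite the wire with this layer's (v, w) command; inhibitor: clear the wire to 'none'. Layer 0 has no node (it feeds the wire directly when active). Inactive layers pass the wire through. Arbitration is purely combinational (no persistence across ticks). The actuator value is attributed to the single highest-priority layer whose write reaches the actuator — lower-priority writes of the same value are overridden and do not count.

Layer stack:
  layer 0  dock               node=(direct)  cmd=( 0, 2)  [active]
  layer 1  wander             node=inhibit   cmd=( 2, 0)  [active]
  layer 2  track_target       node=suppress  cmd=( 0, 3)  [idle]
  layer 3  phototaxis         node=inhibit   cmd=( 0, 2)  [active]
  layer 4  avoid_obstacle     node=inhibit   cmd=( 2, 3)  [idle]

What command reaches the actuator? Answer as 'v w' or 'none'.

[0] dock on; wire := (0, 2)
[1] wander on (inhibit); wire := none
[2] track_target off; pass none
[3] phototaxis on (inhibit); wire := none
[4] avoid_obstacle off; pass none
output none

none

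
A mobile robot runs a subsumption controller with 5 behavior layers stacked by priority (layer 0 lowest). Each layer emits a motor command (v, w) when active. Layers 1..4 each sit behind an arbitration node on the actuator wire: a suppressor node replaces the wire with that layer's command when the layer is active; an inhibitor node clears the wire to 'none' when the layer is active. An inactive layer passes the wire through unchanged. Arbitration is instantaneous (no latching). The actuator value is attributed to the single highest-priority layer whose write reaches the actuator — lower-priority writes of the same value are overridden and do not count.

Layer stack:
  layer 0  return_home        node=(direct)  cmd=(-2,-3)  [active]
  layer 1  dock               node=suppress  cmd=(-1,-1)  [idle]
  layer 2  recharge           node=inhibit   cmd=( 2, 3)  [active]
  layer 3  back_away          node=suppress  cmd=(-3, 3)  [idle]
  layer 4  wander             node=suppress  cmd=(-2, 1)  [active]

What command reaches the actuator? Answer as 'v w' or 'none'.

[0] return_home on; wire := (-2, -3)
[1] dock off; pass (-2, -3)
[2] recharge on (inhibit); wire := none
[3] back_away off; pass none
[4] wander on (suppress); wire := (-2, 1)
output (-2, 1)

-2 1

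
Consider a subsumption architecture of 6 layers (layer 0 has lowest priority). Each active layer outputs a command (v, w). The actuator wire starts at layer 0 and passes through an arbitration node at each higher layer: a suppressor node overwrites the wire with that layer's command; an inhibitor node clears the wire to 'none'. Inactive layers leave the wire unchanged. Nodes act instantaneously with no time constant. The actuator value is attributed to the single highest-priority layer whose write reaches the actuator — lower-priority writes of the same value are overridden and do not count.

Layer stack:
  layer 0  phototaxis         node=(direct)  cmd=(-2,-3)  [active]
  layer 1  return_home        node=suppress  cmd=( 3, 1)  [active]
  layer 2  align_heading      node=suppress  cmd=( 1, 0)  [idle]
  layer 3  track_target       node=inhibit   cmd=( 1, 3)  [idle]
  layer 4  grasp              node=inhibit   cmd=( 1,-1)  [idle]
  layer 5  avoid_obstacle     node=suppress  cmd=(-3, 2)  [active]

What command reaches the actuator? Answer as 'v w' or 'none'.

L0 phototaxis: active, feeds wire = (-2, -3)
L1 return_home: active, suppressor → wire = (3, 1)
L2 align_heading: idle → wire stays (3, 1)
L3 track_target: idle → wire stays (3, 1)
L4 grasp: idle → wire stays (3, 1)
L5 avoid_obstacle: active, suppressor → wire = (-3, 2)
actuator = (-3, 2)

-3 2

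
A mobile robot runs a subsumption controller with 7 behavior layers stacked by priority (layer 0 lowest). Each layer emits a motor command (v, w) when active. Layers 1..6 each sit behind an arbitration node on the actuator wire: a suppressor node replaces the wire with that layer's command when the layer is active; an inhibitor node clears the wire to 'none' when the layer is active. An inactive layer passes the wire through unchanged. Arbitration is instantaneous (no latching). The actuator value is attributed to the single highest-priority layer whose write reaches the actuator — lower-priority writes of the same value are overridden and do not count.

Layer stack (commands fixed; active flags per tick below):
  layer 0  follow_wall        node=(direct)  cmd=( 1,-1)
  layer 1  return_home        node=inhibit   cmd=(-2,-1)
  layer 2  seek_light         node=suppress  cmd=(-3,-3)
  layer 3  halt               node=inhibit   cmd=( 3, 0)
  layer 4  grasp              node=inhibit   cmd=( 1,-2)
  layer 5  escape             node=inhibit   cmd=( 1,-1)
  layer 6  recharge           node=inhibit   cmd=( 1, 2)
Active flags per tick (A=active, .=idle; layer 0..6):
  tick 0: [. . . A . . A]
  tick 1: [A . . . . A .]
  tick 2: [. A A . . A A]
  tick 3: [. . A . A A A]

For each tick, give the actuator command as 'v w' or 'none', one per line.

tick 0:
  [0] follow_wall off; wire := none
  [1] return_home off; pass none
  [2] seek_light off; pass none
  [3] halt on (inhibit); wire := none
  [4] grasp off; pass none
  [5] escape off; pass none
  [6] recharge on (inhibit); wire := none
  output none
tick 1:
  [0] follow_wall on; wire := (1, -1)
  [1] return_home off; pass (1, -1)
  [2] seek_light off; pass (1, -1)
  [3] halt off; pass (1, -1)
  [4] grasp off; pass (1, -1)
  [5] escape on (inhibit); wire := none
  [6] recharge off; pass none
  output none
tick 2:
  [0] follow_wall off; wire := none
  [1] return_home on (inhibit); wire := none
  [2] seek_light on (suppress); wire := (-3, -3)
  [3] halt off; pass (-3, -3)
  [4] grasp off; pass (-3, -3)
  [5] escape on (inhibit); wire := none
  [6] recharge on (inhibit); wire := none
  output none
tick 3:
  [0] follow_wall off; wire := none
  [1] return_home off; pass none
  [2] seek_light on (suppress); wire := (-3, -3)
  [3] halt off; pass (-3, -3)
  [4] grasp on (inhibit); wire := none
  [5] escape on (inhibit); wire := none
  [6] recharge on (inhibit); wire := none
  output none

none
none
none
none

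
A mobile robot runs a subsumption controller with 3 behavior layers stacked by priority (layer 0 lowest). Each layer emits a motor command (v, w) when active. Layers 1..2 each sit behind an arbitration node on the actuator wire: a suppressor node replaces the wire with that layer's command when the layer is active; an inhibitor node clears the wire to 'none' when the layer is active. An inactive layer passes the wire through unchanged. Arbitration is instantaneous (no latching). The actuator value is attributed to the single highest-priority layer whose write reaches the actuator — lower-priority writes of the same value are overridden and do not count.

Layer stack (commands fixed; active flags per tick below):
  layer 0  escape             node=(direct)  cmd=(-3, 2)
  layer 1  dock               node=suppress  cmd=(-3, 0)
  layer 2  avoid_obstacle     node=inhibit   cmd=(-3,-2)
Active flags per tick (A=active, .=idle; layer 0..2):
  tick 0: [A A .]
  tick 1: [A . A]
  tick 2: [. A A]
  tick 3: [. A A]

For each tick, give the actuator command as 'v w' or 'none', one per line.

tick 0:
  [0] escape on; wire := (-3, 2)
  [1] dock on (suppress); wire := (-3, 0)
  [2] avoid_obstacle off; pass (-3, 0)
  output (-3, 0)
tick 1:
  [0] escape on; wire := (-3, 2)
  [1] dock off; pass (-3, 2)
  [2] avoid_obstacle on (inhibit); wire := none
  output none
tick 2:
  [0] escape off; wire := none
  [1] dock on (suppress); wire := (-3, 0)
  [2] avoid_obstacle on (inhibit); wire := none
  output none
tick 3:
  [0] escape off; wire := none
  [1] dock on (suppress); wire := (-3, 0)
  [2] avoid_obstacle on (inhibit); wire := none
  output none

-3 0
none
none
none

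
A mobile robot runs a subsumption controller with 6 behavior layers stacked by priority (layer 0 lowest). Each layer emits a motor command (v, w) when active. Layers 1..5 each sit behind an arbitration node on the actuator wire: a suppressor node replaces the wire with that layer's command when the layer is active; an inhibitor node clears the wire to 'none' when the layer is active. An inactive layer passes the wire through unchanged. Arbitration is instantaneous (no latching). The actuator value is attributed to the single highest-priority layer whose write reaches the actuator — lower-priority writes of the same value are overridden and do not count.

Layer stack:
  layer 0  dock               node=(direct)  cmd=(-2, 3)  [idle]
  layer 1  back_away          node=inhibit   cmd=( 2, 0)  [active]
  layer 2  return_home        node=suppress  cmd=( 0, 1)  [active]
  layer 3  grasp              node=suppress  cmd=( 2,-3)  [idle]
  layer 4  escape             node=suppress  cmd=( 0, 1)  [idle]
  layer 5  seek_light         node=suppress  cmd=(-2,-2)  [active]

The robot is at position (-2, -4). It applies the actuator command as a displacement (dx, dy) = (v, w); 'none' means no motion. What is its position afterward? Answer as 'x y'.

-4 -6

L0 dock: idle → wire = none
L1 back_away: active, inhibitor → wire = none
L2 return_home: active, suppressor → wire = (0, 1)
L3 grasp: idle → wire stays (0, 1)
L4 escape: idle → wire stays (0, 1)
L5 seek_light: active, suppressor → wire = (-2, -2)
actuator = (-2, -2)
position: (-2, -4) + (-2, -2) = (-4, -6)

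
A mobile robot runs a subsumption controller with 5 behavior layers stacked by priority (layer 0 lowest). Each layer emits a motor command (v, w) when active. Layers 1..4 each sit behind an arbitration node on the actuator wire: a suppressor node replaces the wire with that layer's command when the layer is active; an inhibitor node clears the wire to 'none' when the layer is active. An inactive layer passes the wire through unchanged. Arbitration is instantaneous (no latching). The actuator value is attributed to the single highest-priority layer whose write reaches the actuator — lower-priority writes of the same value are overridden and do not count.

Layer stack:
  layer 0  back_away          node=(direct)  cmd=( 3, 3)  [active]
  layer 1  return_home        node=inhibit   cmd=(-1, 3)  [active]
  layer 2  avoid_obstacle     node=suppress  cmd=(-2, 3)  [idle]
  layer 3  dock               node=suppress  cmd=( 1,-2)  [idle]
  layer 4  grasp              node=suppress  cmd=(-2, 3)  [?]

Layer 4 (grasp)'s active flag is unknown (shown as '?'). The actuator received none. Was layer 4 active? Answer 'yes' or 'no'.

no

If layer 4 is active=yes:
  actuator would be (-2, 3)
If layer 4 is active=no:
  actuator would be none
Observed none, so layer 4 was idle.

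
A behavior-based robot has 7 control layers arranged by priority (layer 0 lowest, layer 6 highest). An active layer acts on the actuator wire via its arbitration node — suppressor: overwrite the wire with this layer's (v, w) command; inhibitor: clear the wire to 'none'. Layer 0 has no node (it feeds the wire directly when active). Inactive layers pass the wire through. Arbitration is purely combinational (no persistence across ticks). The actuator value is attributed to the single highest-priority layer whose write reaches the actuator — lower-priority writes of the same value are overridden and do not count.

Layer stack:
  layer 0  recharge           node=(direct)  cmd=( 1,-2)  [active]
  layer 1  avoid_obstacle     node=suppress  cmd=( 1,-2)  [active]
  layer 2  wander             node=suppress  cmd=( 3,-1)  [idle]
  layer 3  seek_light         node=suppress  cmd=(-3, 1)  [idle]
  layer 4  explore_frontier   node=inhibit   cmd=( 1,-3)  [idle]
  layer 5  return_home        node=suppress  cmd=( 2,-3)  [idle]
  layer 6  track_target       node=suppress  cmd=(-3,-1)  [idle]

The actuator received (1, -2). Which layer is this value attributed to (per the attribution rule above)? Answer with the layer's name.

[0] recharge on; wire := (1, -2)
[1] avoid_obstacle on (suppress); wire := (1, -2)
[2] wander off; pass (1, -2)
[3] seek_light off; pass (1, -2)
[4] explore_frontier off; pass (1, -2)
[5] return_home off; pass (1, -2)
[6] track_target off; pass (1, -2)
output (1, -2)
last writer: layer 1 = avoid_obstacle

avoid_obstacle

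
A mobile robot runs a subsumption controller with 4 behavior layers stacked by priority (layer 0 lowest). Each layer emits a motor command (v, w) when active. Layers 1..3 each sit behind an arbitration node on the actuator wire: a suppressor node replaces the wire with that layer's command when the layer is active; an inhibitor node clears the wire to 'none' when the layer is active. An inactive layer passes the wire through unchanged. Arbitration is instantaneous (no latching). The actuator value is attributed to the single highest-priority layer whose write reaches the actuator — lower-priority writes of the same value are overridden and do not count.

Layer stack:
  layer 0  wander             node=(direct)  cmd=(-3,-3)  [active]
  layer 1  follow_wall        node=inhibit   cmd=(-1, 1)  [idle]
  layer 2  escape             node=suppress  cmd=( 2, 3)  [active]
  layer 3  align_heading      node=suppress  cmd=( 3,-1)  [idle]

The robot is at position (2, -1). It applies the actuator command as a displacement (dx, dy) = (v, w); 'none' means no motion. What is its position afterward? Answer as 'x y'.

4 2

L0 wander: active, feeds wire = (-3, -3)
L1 follow_wall: idle → wire stays (-3, -3)
L2 escape: active, suppressor → wire = (2, 3)
L3 align_heading: idle → wire stays (2, 3)
actuator = (2, 3)
position: (2, -1) + (2, 3) = (4, 2)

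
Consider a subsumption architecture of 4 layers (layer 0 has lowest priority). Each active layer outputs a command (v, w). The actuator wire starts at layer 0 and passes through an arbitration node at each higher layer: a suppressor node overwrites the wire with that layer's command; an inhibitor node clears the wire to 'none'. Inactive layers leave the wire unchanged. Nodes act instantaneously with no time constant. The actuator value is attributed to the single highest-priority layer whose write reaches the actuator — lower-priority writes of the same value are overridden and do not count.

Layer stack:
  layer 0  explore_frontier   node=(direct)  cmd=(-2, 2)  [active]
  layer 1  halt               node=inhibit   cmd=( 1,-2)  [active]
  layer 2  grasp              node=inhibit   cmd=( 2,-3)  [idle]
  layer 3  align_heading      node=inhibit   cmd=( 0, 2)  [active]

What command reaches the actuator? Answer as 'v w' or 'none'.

layer 0 (explore_frontier) active — direct: (-2, 2)
layer 1 (halt) active — inhibits: none
layer 2 (grasp) idle — unchanged: none
layer 3 (align_heading) active — inhibits: none
→ actuator none

none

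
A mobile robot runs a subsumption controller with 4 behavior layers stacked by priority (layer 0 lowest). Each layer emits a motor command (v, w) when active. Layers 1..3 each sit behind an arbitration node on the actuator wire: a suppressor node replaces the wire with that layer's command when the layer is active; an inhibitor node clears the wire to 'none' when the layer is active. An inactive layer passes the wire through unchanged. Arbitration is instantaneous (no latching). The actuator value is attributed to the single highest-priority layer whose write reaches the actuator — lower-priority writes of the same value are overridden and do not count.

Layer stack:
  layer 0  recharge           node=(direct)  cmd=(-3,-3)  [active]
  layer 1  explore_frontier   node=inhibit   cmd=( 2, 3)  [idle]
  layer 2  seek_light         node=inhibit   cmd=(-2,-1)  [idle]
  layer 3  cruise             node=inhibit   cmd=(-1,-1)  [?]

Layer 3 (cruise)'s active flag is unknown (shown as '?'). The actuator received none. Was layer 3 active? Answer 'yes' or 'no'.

If layer 3 is active=yes:
  actuator would be none
If layer 3 is active=no:
  actuator would be (-3, -3)
Observed none, so layer 3 was active.

yes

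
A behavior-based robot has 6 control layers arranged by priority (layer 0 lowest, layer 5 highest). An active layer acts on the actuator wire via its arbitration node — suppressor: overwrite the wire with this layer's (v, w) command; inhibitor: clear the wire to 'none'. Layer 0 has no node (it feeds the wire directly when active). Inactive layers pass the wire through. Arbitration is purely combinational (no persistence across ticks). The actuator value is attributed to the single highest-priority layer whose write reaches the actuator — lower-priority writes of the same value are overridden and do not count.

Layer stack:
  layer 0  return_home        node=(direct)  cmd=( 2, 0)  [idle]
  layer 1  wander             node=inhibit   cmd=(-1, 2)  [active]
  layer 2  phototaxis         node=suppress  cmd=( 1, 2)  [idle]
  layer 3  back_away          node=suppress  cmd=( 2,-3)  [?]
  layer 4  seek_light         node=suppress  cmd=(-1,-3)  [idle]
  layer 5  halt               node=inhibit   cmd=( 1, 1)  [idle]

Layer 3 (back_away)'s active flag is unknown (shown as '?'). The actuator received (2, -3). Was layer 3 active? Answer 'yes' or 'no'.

If layer 3 is active=yes:
  actuator would be (2, -3)
If layer 3 is active=no:
  actuator would be none
Observed (2, -3), so layer 3 was active.

yes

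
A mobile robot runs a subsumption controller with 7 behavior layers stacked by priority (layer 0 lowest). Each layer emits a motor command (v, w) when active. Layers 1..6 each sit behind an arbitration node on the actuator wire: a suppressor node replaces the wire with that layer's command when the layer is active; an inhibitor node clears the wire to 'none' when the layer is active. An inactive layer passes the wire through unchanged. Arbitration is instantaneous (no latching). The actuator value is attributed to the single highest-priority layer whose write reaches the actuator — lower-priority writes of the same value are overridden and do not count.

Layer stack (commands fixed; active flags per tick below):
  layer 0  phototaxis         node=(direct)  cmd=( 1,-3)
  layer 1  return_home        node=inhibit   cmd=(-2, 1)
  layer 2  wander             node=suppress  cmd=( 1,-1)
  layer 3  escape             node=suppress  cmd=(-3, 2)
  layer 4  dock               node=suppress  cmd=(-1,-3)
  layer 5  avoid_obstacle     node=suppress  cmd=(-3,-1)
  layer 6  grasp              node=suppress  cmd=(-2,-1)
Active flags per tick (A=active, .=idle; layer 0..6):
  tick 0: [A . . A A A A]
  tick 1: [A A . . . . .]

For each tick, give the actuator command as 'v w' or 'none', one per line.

-2 -1
none

tick 0:
  L0 phototaxis: active, feeds wire = (1, -3)
  L1 return_home: idle → wire stays (1, -3)
  L2 wander: idle → wire stays (1, -3)
  L3 escape: active, suppressor → wire = (-3, 2)
  L4 dock: active, suppressor → wire = (-1, -3)
  L5 avoid_obstacle: active, suppressor → wire = (-3, -1)
  L6 grasp: active, suppressor → wire = (-2, -1)
  actuator = (-2, -1)
tick 1:
  L0 phototaxis: active, feeds wire = (1, -3)
  L1 return_home: active, inhibitor → wire = none
  L2 wander: idle → wire stays none
  L3 escape: idle → wire stays none
  L4 dock: idle → wire stays none
  L5 avoid_obstacle: idle → wire stays none
  L6 grasp: idle → wire stays none
  actuator = none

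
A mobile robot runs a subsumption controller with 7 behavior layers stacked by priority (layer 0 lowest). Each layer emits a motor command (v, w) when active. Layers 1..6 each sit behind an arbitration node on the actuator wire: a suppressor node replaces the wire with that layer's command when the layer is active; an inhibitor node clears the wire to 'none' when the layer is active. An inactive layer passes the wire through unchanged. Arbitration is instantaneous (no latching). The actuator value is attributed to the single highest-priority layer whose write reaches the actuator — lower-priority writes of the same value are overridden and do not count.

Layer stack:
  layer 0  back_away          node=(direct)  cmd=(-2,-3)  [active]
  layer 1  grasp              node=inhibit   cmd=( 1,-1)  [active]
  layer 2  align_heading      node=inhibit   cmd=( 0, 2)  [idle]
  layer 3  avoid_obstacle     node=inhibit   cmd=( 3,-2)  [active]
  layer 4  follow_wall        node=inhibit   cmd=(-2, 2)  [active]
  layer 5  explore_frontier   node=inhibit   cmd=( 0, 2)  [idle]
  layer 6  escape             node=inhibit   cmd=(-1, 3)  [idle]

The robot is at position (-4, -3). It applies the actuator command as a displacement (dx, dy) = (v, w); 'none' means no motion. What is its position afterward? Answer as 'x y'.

layer 0 (back_away) active — direct: (-2, -3)
layer 1 (grasp) active — inhibits: none
layer 2 (align_heading) idle — unchanged: none
layer 3 (avoid_obstacle) active — inhibits: none
layer 4 (follow_wall) active — inhibits: none
layer 5 (explore_frontier) idle — unchanged: none
layer 6 (escape) idle — unchanged: none
→ actuator none
position: (-4, -3) + none = (-4, -3)

-4 -3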